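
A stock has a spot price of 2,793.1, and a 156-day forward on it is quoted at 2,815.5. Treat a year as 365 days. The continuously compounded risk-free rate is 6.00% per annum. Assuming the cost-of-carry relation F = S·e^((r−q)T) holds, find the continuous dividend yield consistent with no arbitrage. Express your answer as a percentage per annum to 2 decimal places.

4.13%

From F = S·e^((r−q)T): (r − q) = ln(F/S)/T
ln(2815.5/2793.1) = ln(1.008020) = 0.007988
(r − q) = 0.007988 / (156/365) = 0.018690
q = r − ln(F/S)/T = 0.0600 − 0.018690 = 0.041310
q = 4.13%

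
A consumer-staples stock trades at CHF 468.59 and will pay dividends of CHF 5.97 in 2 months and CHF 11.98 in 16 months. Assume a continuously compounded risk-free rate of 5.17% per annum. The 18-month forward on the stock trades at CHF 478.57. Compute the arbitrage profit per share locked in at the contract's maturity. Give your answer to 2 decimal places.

PV(dividends) I = 5.97·e^(−0.0517·2/12) + 11.98·e^(−0.0517·16/12) = 17.1008
Fair forward F* = (S − I)·e^(rT) = (468.59 − 17.1008)·e^0.077550 = 451.4892 × 1.080636 = 487.8955
Market CHF 478.57 < fair 487.8955: forward underpriced → reverse cash-and-carry (short the stock, invest proceeds at r, pay the dividends, go long the forward).
Profit at T = |F_mkt − F*| = |478.57 − 487.8955| = CHF 9.33 per share

CHF 9.33 per share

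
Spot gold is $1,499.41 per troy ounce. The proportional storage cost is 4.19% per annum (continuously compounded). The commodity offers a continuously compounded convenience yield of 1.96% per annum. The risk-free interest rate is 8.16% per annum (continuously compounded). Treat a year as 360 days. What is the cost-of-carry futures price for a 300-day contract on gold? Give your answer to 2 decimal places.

$1,635.02 per troy ounce

Net carry = r + u − y = 0.0816 + 0.0419 − 0.0196 = 0.1039
F = S·e^((r+u−y)T) = 1499.41 · e^(0.1039 × 300/360) = 1499.41 · e^0.08658333
= 1499.41 × 1.09044223 = $1,635.02 per troy ounce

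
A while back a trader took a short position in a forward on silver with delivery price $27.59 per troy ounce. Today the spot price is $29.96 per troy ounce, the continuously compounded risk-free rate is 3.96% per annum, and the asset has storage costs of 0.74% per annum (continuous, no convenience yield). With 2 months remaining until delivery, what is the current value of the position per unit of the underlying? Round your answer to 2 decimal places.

Current fair forward for the remaining 2 months: F = S·e^((r + u)·T), (r + u) = 0.0396 + 0.0074 = 0.0470
F = 29.96 · e^(0.0470 × 2/12) = 29.96 × 1.007864 = 30.1956
Value of long forward = (F − K)·e^(−rT) = (30.1956 − 27.59) · e^(−0.0396·2/12)
= 2.6056 × 0.993422 = 2.59
Short position value = −(long value) = -$2.59

-$2.59 per troy ounce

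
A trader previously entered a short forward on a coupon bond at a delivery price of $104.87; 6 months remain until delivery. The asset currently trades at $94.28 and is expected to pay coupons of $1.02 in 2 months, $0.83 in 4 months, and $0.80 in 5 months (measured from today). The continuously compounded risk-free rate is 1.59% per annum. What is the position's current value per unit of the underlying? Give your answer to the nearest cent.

$12.40

PV(remaining coupons) I = 1.02·e^(−0.0159·2/12) + 0.83·e^(−0.0159·4/12) + 0.80·e^(−0.0159·5/12) = 2.6376
Current forward F = (S − I)·e^(rT) = (94.28 − 2.6376)·e^(0.0159·6/12) = 91.6424 × 1.007982 = 92.3739
Value (long) = (F − K)·e^(−rT) = (92.3739 − 104.87) × 0.992082 = -12.3972
Short position value = −(long value) = $12.40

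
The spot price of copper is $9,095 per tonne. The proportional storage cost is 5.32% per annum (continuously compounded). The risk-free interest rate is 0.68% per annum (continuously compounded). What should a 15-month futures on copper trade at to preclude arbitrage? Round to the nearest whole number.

$9,803 per tonne

Net carry = r + u − y = 0.0068 + 0.0532 − 0.0000 = 0.0600
F = S·e^((r+u−y)T) = 9095 · e^(0.0600 × 15/12) = 9095 · e^0.075000
= 9095 × 1.077884 = $9,803 per tonne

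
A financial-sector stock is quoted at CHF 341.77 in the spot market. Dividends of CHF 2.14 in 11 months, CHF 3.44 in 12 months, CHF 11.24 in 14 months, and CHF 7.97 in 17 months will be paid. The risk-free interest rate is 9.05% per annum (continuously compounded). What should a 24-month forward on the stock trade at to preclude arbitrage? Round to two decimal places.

PV(dividends) I = 2.14·e^(−0.0905·11/12) + 3.44·e^(−0.0905·12/12) + 11.24·e^(−0.0905·14/12) + 7.97·e^(−0.0905·17/12)
I = 1.9696 + 3.1424 + 10.1137 + 7.0110 = 22.2367
F = (S − I)·e^(rT) = (341.77 − 22.2367) · e^(0.0905·24/12)
= 319.5333 · e^0.181000 = 319.5333 × 1.198415 = CHF 382.93

CHF 382.93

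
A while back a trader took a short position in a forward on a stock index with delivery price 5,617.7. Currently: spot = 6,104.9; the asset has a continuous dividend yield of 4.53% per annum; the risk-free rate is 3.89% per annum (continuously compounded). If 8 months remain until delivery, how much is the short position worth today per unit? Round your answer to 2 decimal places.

Current fair forward for the remaining 8 months: F = S·e^((r − q)·T), (r − q) = 0.0389 − 0.0453 = -0.0064
F = 6104.9 · e^(-0.0064 × 8/12) = 6104.9 × 0.99574242 = 6078.9079
Value of long forward = (F − K)·e^(−rT) = (6078.9079 − 5617.7) · e^(−0.0389·8/12)
= 461.2079 × 0.97440005 = 449.40
Short position value = −(long value) = -449.40

-449.40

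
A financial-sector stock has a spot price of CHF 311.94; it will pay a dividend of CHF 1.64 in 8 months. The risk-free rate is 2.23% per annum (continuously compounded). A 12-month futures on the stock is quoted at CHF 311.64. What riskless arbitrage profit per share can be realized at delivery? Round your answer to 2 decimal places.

PV(dividends) I = 1.64·e^(−0.0223·8/12) = 1.6158
Fair futures F* = (S − I)·e^(rT) = (311.94 − 1.6158)·e^0.022300 = 310.3242 × 1.022551 = 317.3223
Market CHF 311.64 < fair 317.3223: forward underpriced → reverse cash-and-carry (short the stock, invest proceeds at r, pay the dividends, go long the forward).
Profit at T = |F_mkt − F*| = |311.64 − 317.3223| = CHF 5.68 per share

CHF 5.68 per share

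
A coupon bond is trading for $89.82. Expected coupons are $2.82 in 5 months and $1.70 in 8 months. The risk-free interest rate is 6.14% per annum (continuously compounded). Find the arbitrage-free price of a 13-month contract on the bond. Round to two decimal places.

$91.32

PV(coupons) I = 2.82·e^(−0.0614·5/12) + 1.70·e^(−0.0614·8/12)
I = 2.7488 + 1.6318 = 4.3806
F = (S − I)·e^(rT) = (89.82 − 4.3806) · e^(0.0614·13/12)
= 85.4394 · e^0.066517 = 85.4394 × 1.068779 = $91.32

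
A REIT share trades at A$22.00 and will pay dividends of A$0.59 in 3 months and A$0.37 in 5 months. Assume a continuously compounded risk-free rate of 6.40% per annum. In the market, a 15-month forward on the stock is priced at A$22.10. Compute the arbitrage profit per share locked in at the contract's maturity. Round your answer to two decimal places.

PV(dividends) I = 0.59·e^(−0.0640·3/12) + 0.37·e^(−0.0640·5/12) = 0.9409
Fair forward F* = (S − I)·e^(rT) = (22.00 − 0.9409)·e^0.080000 = 21.0591 × 1.083287 = 22.8130
Market A$22.10 < fair 22.8130: forward underpriced → reverse cash-and-carry (short the stock, invest proceeds at r, pay the dividends, go long the forward).
Profit at T = |F_mkt − F*| = |22.10 − 22.8130| = A$0.71 per share

A$0.71 per share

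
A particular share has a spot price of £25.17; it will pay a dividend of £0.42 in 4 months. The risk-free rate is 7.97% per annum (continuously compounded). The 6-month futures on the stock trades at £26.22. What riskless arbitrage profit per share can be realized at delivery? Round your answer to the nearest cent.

PV(dividends) I = 0.42·e^(−0.0797·4/12) = 0.4090
Fair futures F* = (S − I)·e^(rT) = (25.17 − 0.4090)·e^0.039850 = 24.7610 × 1.040655 = 25.7677
Market £26.22 > fair 25.7677: forward overpriced → cash-and-carry (borrow at r, buy the stock and collect the dividends, short the forward).
Profit at T = |F_mkt − F*| = |26.22 − 25.7677| = £0.45 per share

£0.45 per share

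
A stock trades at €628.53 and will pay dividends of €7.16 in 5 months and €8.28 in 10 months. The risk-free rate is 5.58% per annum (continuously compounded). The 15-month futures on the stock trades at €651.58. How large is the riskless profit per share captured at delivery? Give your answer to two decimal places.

€6.38 per share

PV(dividends) I = 7.16·e^(−0.0558·5/12) + 8.28·e^(−0.0558·10/12) = 14.8992
Fair futures F* = (S − I)·e^(rT) = (628.53 − 14.8992)·e^0.069750 = 613.6308 × 1.072240 = 657.9595
Market €651.58 < fair 657.9595: forward underpriced → reverse cash-and-carry (short the stock, invest proceeds at r, pay the dividends, go long the forward).
Profit at T = |F_mkt − F*| = |651.58 − 657.9595| = €6.38 per share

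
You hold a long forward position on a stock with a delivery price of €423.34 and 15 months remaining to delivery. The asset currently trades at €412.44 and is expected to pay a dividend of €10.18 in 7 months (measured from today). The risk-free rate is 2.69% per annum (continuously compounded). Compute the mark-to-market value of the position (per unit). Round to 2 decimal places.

PV(remaining dividends) I = 10.18·e^(−0.0269·7/12) = 10.0215
Current forward F = (S − I)·e^(rT) = (412.44 − 10.0215)·e^(0.0269·15/12) = 402.4185 × 1.034197 = 416.1800
Value (long) = (F − K)·e^(−rT) = (416.1800 − 423.34) × 0.966934 = -6.9232
Value = -€6.92

-€6.92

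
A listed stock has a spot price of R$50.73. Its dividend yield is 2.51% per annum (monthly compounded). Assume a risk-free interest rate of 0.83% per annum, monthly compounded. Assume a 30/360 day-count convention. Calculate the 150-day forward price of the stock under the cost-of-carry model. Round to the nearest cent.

F = S · (1+r/12)^(12T) / (1+q/12)^(12T)
= 50.73 × 1.003463 / 1.010502 = 50.73 × 0.993034
F = R$50.38

R$50.38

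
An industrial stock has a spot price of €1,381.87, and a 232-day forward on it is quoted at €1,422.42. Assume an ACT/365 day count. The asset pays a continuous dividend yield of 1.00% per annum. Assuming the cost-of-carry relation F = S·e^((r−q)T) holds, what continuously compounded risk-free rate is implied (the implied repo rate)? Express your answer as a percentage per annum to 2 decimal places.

5.55%

From F = S·e^((r−q)T): (r − q) = ln(F/S)/T
ln(1422.42/1381.87) = ln(1.029344) = 0.028922
(r − q) = 0.028922 / (232/365) = 0.045502
r = ln(F/S)/T + q = 0.045502 + 0.0100 = 0.055502
r = 5.55%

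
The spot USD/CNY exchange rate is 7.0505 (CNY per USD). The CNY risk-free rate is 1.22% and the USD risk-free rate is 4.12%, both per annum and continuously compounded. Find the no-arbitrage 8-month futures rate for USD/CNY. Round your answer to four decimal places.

F = S·e^((r_CNY − r_USD)T) = 7.0505 · e^((0.0122 − 0.0412) × 8/12)
= 7.0505 · e^-0.019333 = 7.0505 × 0.980853
F = 6.9155 CNY per USD

6.9155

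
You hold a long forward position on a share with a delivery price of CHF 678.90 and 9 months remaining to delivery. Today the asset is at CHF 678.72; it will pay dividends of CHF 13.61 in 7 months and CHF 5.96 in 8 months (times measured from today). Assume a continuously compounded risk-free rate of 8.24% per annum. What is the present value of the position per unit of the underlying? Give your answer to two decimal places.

PV(remaining dividends) I = 13.61·e^(−0.0824·7/12) + 5.96·e^(−0.0824·8/12) = 18.6127
Current forward F = (S − I)·e^(rT) = (678.72 − 18.6127)·e^(0.0824·9/12) = 660.1073 × 1.063750 = 702.1891
Value (long) = (F − K)·e^(−rT) = (702.1891 − 678.90) × 0.940071 = 21.8934
Value = CHF 21.89

CHF 21.89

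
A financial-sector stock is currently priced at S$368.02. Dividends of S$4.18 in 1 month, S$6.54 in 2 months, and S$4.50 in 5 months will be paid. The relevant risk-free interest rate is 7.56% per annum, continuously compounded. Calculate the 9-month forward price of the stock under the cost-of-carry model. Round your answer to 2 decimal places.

S$373.64

PV(dividends) I = 4.18·e^(−0.0756·1/12) + 6.54·e^(−0.0756·2/12) + 4.50·e^(−0.0756·5/12)
I = 4.1537 + 6.4581 + 4.3605 = 14.9723
F = (S − I)·e^(rT) = (368.02 − 14.9723) · e^(0.0756·9/12)
= 353.0477 · e^0.056700 = 353.0477 × 1.058338 = S$373.64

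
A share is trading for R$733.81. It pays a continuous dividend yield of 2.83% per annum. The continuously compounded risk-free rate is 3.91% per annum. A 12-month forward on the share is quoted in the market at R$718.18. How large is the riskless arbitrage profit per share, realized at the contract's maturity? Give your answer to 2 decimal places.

Fair forward: F* = S·e^(carry·T), with carry = (r − q) = 0.0391 − 0.0283 = 0.0108
F* = 733.81 · e^(0.0108 × 12/12) = 733.81 · e^0.010800 = 733.81 × 1.010859 = R$741.7784
Market R$718.18 < fair R$741.7784: forward underpriced → reverse cash-and-carry (short spot, go long the forward).
At maturity, profit = |F_mkt − F*| = |718.18 − 741.7784| = R$23.60 per share

R$23.60 per share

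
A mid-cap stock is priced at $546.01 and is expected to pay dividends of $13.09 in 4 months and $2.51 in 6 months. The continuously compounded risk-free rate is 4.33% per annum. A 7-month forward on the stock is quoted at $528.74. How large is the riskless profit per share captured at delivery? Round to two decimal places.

$15.49 per share

PV(dividends) I = 13.09·e^(−0.0433·4/12) + 2.51·e^(−0.0433·6/12) = 15.3587
Fair forward F* = (S − I)·e^(rT) = (546.01 − 15.3587)·e^0.025258 = 530.6513 × 1.025580 = 544.2254
Market $528.74 < fair 544.2254: forward underpriced → reverse cash-and-carry (short the stock, invest proceeds at r, pay the dividends, go long the forward).
Profit at T = |F_mkt − F*| = |528.74 − 544.2254| = $15.49 per share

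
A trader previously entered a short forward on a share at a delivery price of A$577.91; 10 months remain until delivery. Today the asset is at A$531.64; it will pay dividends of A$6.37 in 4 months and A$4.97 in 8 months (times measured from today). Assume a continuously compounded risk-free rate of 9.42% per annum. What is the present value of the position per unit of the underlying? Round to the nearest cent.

A$13.48

PV(remaining dividends) I = 6.37·e^(−0.0942·4/12) + 4.97·e^(−0.0942·8/12) = 10.8406
Current forward F = (S − I)·e^(rT) = (531.64 − 10.8406)·e^(0.0942·10/12) = 520.7994 × 1.081663 = 563.3294
Value (long) = (F − K)·e^(−rT) = (563.3294 − 577.91) × 0.924502 = -13.4798
Short position value = −(long value) = A$13.48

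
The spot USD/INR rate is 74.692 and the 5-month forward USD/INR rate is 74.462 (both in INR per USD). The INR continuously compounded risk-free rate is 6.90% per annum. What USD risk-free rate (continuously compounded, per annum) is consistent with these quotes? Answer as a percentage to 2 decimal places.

F = S·e^((r_INR − r_USD)T) ⇒ r_USD = r_INR − ln(F/S)/T
ln(74.462/74.692) = -0.003084; /(5/12) = -0.007402
r_USD = 0.0690 + 0.007402 = 0.076402
r_USD = 7.64%

7.64%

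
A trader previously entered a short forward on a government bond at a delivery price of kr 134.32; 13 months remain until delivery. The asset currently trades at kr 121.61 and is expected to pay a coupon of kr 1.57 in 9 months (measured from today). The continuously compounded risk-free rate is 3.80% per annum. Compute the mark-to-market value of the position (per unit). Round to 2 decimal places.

PV(remaining coupons) I = 1.57·e^(−0.0380·9/12) = 1.5259
Current forward F = (S − I)·e^(rT) = (121.61 − 1.5259)·e^(0.0380·13/12) = 120.0841 × 1.042026 = 125.1308
Value (long) = (F − K)·e^(−rT) = (125.1308 − 134.32) × 0.959669 = -8.8186
Short position value = −(long value) = kr 8.82

kr 8.82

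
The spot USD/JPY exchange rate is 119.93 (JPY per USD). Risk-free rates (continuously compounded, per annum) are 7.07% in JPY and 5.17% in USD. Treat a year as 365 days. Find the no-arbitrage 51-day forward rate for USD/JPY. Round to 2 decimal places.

120.25

F = S·e^((r_JPY − r_USD)T) = 119.93 · e^((0.0707 − 0.0517) × 51/365)
= 119.93 · e^0.002655 = 119.93 × 1.002659
F = 120.25 JPY per USD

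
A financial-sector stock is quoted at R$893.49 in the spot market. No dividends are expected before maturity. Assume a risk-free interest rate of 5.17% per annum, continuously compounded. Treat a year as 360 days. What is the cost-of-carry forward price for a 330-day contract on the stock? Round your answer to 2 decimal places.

R$936.85

F = S·e^(rT) = 893.49 · e^(0.0517 × 330/360)
= 893.49 · e^0.047392 = 893.49 × 1.048533
F = R$936.85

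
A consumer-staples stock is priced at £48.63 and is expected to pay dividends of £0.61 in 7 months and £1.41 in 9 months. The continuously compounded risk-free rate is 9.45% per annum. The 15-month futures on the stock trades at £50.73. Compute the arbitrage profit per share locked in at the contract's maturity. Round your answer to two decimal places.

PV(dividends) I = 0.61·e^(−0.0945·7/12) + 1.41·e^(−0.0945·9/12) = 1.8908
Fair futures F* = (S − I)·e^(rT) = (48.63 − 1.8908)·e^0.118125 = 46.7392 × 1.125385 = 52.5996
Market £50.73 < fair 52.5996: forward underpriced → reverse cash-and-carry (short the stock, invest proceeds at r, pay the dividends, go long the forward).
Profit at T = |F_mkt − F*| = |50.73 − 52.5996| = £1.87 per share

£1.87 per share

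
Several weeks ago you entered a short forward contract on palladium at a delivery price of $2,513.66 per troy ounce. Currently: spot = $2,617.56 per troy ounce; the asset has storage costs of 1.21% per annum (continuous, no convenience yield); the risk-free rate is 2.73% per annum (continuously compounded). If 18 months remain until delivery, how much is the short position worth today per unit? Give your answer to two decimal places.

-$252.70 per troy ounce

Current fair forward for the remaining 18 months: F = S·e^((r + u)·T), (r + u) = 0.0273 + 0.0121 = 0.0394
F = 2617.56 · e^(0.0394 × 18/12) = 2617.56 × 1.06088132 = 2776.9205
Value of long forward = (F − K)·e^(−rT) = (2776.9205 − 2513.66) · e^(−0.0273·18/12)
= 263.2605 × 0.95987712 = 252.70
Short position value = −(long value) = -$252.70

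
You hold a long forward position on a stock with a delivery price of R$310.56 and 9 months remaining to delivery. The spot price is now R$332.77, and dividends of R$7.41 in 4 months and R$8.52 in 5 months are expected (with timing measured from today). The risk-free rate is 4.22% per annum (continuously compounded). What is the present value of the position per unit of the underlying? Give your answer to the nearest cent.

R$16.21

PV(remaining dividends) I = 7.41·e^(−0.0422·4/12) + 8.52·e^(−0.0422·5/12) = 15.6780
Current forward F = (S − I)·e^(rT) = (332.77 − 15.6780)·e^(0.0422·9/12) = 317.0920 × 1.032156 = 327.2884
Value (long) = (F − K)·e^(−rT) = (327.2884 − 310.56) × 0.968846 = 16.2072
Value = R$16.21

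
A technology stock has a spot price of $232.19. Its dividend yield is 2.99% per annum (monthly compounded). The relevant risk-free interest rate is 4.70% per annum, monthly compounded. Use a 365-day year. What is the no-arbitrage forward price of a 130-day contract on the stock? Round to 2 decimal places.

$233.60

F = S · (1+r/12)^(12T) / (1+q/12)^(12T)
= 232.19 × 1.016847 / 1.010693 = 232.19 × 1.006089
F = $233.60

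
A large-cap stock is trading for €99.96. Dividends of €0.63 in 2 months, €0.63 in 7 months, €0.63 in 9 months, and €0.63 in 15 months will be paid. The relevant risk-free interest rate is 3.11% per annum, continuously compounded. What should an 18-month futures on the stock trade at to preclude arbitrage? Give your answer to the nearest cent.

PV(dividends) I = 0.63·e^(−0.0311·2/12) + 0.63·e^(−0.0311·7/12) + 0.63·e^(−0.0311·9/12) + 0.63·e^(−0.0311·15/12)
I = 0.6267 + 0.6187 + 0.6155 + 0.6060 = 2.4669
F = (S − I)·e^(rT) = (99.96 − 2.4669) · e^(0.0311·18/12)
= 97.4931 · e^0.046650 = 97.4931 × 1.047755 = €102.15

€102.15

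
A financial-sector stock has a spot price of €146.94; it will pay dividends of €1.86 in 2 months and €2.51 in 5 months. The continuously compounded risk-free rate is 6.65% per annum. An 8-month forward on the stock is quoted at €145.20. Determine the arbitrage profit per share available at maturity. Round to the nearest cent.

€3.93 per share

PV(dividends) I = 1.86·e^(−0.0665·2/12) + 2.51·e^(−0.0665·5/12) = 4.2809
Fair forward F* = (S − I)·e^(rT) = (146.94 − 4.2809)·e^0.044333 = 142.6591 × 1.045330 = 149.1258
Market €145.20 < fair 149.1258: forward underpriced → reverse cash-and-carry (short the stock, invest proceeds at r, pay the dividends, go long the forward).
Profit at T = |F_mkt − F*| = |145.20 − 149.1258| = €3.93 per share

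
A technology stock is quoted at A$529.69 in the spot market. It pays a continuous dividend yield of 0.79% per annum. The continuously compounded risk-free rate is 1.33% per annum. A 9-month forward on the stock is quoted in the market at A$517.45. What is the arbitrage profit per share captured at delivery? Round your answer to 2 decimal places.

A$14.39 per share

Fair forward: F* = S·e^(carry·T), with carry = (r − q) = 0.0133 − 0.0079 = 0.0054
F* = 529.69 · e^(0.0054 × 9/12) = 529.69 · e^0.004050 = 529.69 × 1.004058 = A$531.8395
Market A$517.45 < fair A$531.8395: forward underpriced → reverse cash-and-carry (short spot, go long the forward).
At maturity, profit = |F_mkt − F*| = |517.45 − 531.8395| = A$14.39 per share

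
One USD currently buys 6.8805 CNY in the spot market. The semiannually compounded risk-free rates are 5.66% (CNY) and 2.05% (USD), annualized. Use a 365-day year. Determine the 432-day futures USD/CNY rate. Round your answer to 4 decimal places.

7.1751

By covered interest parity, F = S · (1+r_CNY/2)^(2T) / (1+r_USD/2)^(2T)
= 6.8805 × 1.068290 / 1.024433 = 6.8805 × 1.042811
F = 7.1751 CNY per USD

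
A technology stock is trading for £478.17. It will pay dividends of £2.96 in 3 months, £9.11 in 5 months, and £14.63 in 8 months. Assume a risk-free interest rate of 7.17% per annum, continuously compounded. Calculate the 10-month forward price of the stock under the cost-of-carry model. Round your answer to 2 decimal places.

PV(dividends) I = 2.96·e^(−0.0717·3/12) + 9.11·e^(−0.0717·5/12) + 14.63·e^(−0.0717·8/12)
I = 2.9074 + 8.8419 + 13.9471 = 25.6964
F = (S − I)·e^(rT) = (478.17 − 25.6964) · e^(0.0717·10/12)
= 452.4736 · e^0.059750 = 452.4736 × 1.061571 = £480.33

£480.33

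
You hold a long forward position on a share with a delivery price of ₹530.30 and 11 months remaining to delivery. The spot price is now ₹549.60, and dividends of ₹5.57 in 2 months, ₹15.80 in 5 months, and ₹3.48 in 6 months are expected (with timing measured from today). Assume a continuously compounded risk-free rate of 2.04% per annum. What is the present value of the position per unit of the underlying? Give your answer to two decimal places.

₹4.46

PV(remaining dividends) I = 5.57·e^(−0.0204·2/12) + 15.80·e^(−0.0204·5/12) + 3.48·e^(−0.0204·6/12) = 24.6620
Current forward F = (S − I)·e^(rT) = (549.60 − 24.6620)·e^(0.0204·11/12) = 524.9380 × 1.018876 = 534.8467
Value (long) = (F − K)·e^(−rT) = (534.8467 − 530.30) × 0.981474 = 4.4625
Value = ₹4.46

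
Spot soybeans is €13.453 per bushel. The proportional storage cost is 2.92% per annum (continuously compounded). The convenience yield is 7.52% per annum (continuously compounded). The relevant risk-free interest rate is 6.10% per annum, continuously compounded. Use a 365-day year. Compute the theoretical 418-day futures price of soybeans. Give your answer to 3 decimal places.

€13.686 per bushel

Net carry = r + u − y = 0.0610 + 0.0292 − 0.0752 = 0.0150
F = S·e^((r+u−y)T) = 13.453 · e^(0.0150 × 418/365) = 13.453 · e^0.017178
= 13.453 × 1.017326 = €13.686 per bushel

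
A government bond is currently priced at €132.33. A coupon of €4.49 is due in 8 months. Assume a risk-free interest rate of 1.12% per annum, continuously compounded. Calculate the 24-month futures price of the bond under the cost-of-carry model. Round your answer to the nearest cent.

€130.77

PV(coupons) I = 4.49·e^(−0.0112·8/12)
I = 4.4566
F = (S − I)·e^(rT) = (132.33 − 4.4566) · e^(0.0112·24/12)
= 127.8734 · e^0.022400 = 127.8734 × 1.022653 = €130.77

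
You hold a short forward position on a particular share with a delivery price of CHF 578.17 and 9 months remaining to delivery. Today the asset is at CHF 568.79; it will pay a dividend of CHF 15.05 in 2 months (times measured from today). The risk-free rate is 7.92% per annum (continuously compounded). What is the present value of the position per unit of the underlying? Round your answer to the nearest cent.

-CHF 9.11

PV(remaining dividends) I = 15.05·e^(−0.0792·2/12) = 14.8526
Current forward F = (S − I)·e^(rT) = (568.79 − 14.8526)·e^(0.0792·9/12) = 553.9374 × 1.061200 = 587.8384
Value (long) = (F − K)·e^(−rT) = (587.8384 − 578.17) × 0.942330 = 9.1108
Short position value = −(long value) = -CHF 9.11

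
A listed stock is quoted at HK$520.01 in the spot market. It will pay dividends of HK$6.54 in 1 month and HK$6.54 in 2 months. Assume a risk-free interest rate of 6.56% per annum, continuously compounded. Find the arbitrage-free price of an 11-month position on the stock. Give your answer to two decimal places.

HK$538.46

PV(dividends) I = 6.54·e^(−0.0656·1/12) + 6.54·e^(−0.0656·2/12)
I = 6.5043 + 6.4689 = 12.9732
F = (S − I)·e^(rT) = (520.01 − 12.9732) · e^(0.0656·11/12)
= 507.0368 · e^0.060133 = 507.0368 × 1.061978 = HK$538.46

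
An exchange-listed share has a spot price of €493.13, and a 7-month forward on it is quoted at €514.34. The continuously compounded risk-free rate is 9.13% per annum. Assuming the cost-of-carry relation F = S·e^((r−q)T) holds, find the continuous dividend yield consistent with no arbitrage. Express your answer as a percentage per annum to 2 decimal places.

From F = S·e^((r−q)T): (r − q) = ln(F/S)/T
ln(514.34/493.13) = ln(1.043011) = 0.042112
(r − q) = 0.042112 / (7/12) = 0.072192
q = r − ln(F/S)/T = 0.0913 − 0.072192 = 0.019108
q = 1.91%

1.91%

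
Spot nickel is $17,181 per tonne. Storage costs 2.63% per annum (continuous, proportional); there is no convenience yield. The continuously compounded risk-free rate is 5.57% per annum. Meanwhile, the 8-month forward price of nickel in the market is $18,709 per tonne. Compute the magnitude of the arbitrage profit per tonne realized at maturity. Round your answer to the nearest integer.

Fair forward: F* = S·e^(carry·T), with carry = (r + u) = 0.0557 + 0.0263 = 0.0820
F* = 17181 · e^(0.0820 × 8/12) = 17181 · e^0.054667 = 17181 × 1.056189 = $18146.3832
Market $18709 > fair $18146.3832: forward overpriced → cash-and-carry (buy spot, short the forward).
At maturity, profit = |F_mkt − F*| = |18709 − 18146.3832| = $563 per tonne

$563 per tonne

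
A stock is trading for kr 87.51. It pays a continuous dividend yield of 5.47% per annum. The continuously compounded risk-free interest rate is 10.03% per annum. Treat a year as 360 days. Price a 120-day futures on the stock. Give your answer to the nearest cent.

kr 88.85

F = S·e^((r − q)T) = 87.51 · e^((0.1003 − 0.0547) × 120/360)
= 87.51 · e^0.015200 = 87.51 × 1.015316
F = kr 88.85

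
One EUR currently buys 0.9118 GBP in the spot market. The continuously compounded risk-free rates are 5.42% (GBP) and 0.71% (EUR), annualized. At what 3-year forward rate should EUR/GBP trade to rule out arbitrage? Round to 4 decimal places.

1.0502

F = S·e^((r_GBP − r_EUR)T) = 0.9118 · e^((0.0542 − 0.0071) × 3)
= 0.9118 · e^0.141300 = 0.9118 × 1.151770
F = 1.0502 GBP per EUR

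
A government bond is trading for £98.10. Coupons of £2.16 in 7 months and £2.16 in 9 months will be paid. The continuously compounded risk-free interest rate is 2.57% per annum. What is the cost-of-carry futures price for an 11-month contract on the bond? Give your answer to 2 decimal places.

£96.09

PV(coupons) I = 2.16·e^(−0.0257·7/12) + 2.16·e^(−0.0257·9/12)
I = 2.1279 + 2.1188 = 4.2467
F = (S − I)·e^(rT) = (98.10 − 4.2467) · e^(0.0257·11/12)
= 93.8533 · e^0.023558 = 93.8533 × 1.023838 = £96.09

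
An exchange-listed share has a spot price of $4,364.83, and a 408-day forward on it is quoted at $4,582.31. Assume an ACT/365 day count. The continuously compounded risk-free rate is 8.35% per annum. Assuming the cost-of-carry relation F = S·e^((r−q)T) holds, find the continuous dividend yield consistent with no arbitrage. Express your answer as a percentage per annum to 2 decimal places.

From F = S·e^((r−q)T): (r − q) = ln(F/S)/T
ln(4582.31/4364.83) = ln(1.049826) = 0.048624
(r − q) = 0.048624 / (408/365) = 0.043499
q = r − ln(F/S)/T = 0.0835 − 0.043499 = 0.040001
q = 4.00%

4.00%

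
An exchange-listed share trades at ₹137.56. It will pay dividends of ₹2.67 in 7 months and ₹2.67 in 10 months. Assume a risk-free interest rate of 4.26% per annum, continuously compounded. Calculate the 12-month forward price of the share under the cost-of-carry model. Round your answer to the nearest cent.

₹138.14

PV(dividends) I = 2.67·e^(−0.0426·7/12) + 2.67·e^(−0.0426·10/12)
I = 2.6045 + 2.5769 = 5.1814
F = (S − I)·e^(rT) = (137.56 − 5.1814) · e^(0.0426·12/12)
= 132.3786 · e^0.042600 = 132.3786 × 1.043520 = ₹138.14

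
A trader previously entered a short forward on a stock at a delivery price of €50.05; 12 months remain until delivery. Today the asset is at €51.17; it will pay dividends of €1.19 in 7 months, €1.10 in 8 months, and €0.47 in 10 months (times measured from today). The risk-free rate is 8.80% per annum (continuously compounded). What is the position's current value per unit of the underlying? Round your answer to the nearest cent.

PV(remaining dividends) I = 1.19·e^(−0.0880·7/12) + 1.10·e^(−0.0880·8/12) + 0.47·e^(−0.0880·10/12) = 2.6045
Current forward F = (S − I)·e^(rT) = (51.17 − 2.6045)·e^(0.0880·12/12) = 48.5655 × 1.091988 = 53.0329
Value (long) = (F − K)·e^(−rT) = (53.0329 − 50.05) × 0.915761 = 2.7316
Short position value = −(long value) = -€2.73

-€2.73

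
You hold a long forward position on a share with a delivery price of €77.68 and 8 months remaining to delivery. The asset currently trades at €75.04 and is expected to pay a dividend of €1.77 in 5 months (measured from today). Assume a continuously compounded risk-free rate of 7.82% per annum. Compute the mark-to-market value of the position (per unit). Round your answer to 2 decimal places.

PV(remaining dividends) I = 1.77·e^(−0.0782·5/12) = 1.7133
Current forward F = (S − I)·e^(rT) = (75.04 − 1.7133)·e^(0.0782·8/12) = 73.3267 × 1.053516 = 77.2509
Value (long) = (F − K)·e^(−rT) = (77.2509 − 77.68) × 0.949202 = -0.4073
Value = -€0.41

-€0.41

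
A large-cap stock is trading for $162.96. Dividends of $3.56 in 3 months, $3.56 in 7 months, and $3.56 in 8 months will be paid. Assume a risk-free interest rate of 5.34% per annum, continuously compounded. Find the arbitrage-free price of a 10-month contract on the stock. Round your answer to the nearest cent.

$159.50

PV(dividends) I = 3.56·e^(−0.0534·3/12) + 3.56·e^(−0.0534·7/12) + 3.56·e^(−0.0534·8/12)
I = 3.5128 + 3.4508 + 3.4355 = 10.3991
F = (S − I)·e^(rT) = (162.96 − 10.3991) · e^(0.0534·10/12)
= 152.5609 · e^0.044500 = 152.5609 × 1.045505 = $159.50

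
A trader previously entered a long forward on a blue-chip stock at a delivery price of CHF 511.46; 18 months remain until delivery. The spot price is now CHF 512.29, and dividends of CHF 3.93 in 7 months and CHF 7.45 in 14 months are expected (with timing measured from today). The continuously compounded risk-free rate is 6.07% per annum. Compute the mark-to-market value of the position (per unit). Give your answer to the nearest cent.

PV(remaining dividends) I = 3.93·e^(−0.0607·7/12) + 7.45·e^(−0.0607·14/12) = 10.7339
Current forward F = (S − I)·e^(rT) = (512.29 − 10.7339)·e^(0.0607·18/12) = 501.5561 × 1.095324 = 549.3664
Value (long) = (F − K)·e^(−rT) = (549.3664 − 511.46) × 0.912972 = 34.6075
Value = CHF 34.61

CHF 34.61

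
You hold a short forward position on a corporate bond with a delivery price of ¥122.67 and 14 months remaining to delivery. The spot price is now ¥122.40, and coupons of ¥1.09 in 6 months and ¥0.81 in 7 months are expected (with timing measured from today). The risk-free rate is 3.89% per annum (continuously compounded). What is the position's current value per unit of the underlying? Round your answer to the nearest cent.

-¥3.31

PV(remaining coupons) I = 1.09·e^(−0.0389·6/12) + 0.81·e^(−0.0389·7/12) = 1.8608
Current forward F = (S − I)·e^(rT) = (122.40 − 1.8608)·e^(0.0389·14/12) = 120.5392 × 1.046429 = 126.1357
Value (long) = (F − K)·e^(−rT) = (126.1357 − 122.67) × 0.955631 = 3.3119
Short position value = −(long value) = -¥3.31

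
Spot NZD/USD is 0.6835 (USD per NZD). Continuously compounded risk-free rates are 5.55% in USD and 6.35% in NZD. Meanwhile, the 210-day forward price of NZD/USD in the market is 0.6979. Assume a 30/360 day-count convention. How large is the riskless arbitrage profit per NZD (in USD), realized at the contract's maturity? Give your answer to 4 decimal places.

0.0176 per NZD (in USD)

Fair forward: F* = S·e^(carry·T), with carry = (r_USD − r_NZD) = 0.0555 − 0.0635 = -0.0080
F* = 0.6835 · e^(-0.0080 × 210/360) = 0.6835 · e^-0.004667 = 0.6835 × 0.995344 = 0.6803
Market 0.6979 > fair 0.6803: forward overpriced → cash-and-carry (buy spot, short the forward).
At maturity, profit = |F_mkt − F*| = |0.6979 − 0.6803| = 0.0176 per NZD (in USD)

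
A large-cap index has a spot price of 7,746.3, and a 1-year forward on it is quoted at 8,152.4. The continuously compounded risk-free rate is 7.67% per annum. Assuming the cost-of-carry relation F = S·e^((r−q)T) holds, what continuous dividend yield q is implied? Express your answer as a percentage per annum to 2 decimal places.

2.56%

From F = S·e^((r−q)T): (r − q) = ln(F/S)/T
ln(8152.4/7746.3) = ln(1.052425) = 0.051097
(r − q) = 0.051097 / (1) = 0.051097
q = r − ln(F/S)/T = 0.0767 − 0.051097 = 0.025603
q = 2.56%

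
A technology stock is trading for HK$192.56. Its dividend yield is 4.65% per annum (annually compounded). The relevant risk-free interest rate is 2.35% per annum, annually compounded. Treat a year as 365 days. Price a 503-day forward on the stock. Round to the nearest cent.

F = S · (1+r)^T / (1+q)^T
= 192.56 × 1.032528 / 1.064639 = 192.56 × 0.969839
F = HK$186.75

HK$186.75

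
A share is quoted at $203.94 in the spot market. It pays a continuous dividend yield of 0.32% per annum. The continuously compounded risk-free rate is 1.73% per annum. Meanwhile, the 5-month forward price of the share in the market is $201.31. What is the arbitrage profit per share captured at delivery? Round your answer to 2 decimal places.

Fair forward: F* = S·e^(carry·T), with carry = (r − q) = 0.0173 − 0.0032 = 0.0141
F* = 203.94 · e^(0.0141 × 5/12) = 203.94 · e^0.005875 = 203.94 × 1.005892 = $205.1416
Market $201.31 < fair $205.1416: forward underpriced → reverse cash-and-carry (short spot, go long the forward).
At maturity, profit = |F_mkt − F*| = |201.31 − 205.1416| = $3.83 per share

$3.83 per share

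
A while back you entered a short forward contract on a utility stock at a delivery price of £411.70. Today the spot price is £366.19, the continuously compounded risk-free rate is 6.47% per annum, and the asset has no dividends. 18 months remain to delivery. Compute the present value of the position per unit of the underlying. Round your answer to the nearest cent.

Current fair forward for the remaining 18 months: F = S·e^(r·T), r = 0.0647
F = 366.19 · e^(0.0647 × 18/12) = 366.19 × 1.101915 = 403.5103
Value of long forward = (F − K)·e^(−rT) = (403.5103 − 411.70) · e^(−0.0647·18/12)
= -8.1897 × 0.907511 = -7.43
Short position value = −(long value) = £7.43

£7.43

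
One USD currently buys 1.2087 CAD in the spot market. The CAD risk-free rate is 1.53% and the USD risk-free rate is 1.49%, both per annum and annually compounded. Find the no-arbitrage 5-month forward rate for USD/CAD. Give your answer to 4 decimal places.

1.2089

By covered interest parity, F = S · (1+r_CAD)^T / (1+r_USD)^T
= 1.2087 × 1.006347 / 1.006182 = 1.2087 × 1.000164
F = 1.2089 CAD per USD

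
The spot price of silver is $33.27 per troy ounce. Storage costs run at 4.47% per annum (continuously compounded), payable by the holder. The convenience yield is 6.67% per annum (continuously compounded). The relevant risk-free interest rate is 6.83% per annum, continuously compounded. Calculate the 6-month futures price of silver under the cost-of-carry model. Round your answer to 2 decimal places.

$34.05 per troy ounce

Net carry = r + u − y = 0.0683 + 0.0447 − 0.0667 = 0.0463
F = S·e^((r+u−y)T) = 33.27 · e^(0.0463 × 6/12) = 33.27 · e^0.023150
= 33.27 × 1.023420 = $34.05 per troy ounce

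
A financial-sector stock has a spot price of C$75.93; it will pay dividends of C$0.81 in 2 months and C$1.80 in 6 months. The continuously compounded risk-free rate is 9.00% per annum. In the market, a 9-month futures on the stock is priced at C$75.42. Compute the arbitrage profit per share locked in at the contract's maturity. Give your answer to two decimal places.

C$3.12 per share

PV(dividends) I = 0.81·e^(−0.0900·2/12) + 1.80·e^(−0.0900·6/12) = 2.5187
Fair futures F* = (S − I)·e^(rT) = (75.93 − 2.5187)·e^0.067500 = 73.4113 × 1.069830 = 78.5376
Market C$75.42 < fair 78.5376: forward underpriced → reverse cash-and-carry (short the stock, invest proceeds at r, pay the dividends, go long the forward).
Profit at T = |F_mkt − F*| = |75.42 − 78.5376| = C$3.12 per share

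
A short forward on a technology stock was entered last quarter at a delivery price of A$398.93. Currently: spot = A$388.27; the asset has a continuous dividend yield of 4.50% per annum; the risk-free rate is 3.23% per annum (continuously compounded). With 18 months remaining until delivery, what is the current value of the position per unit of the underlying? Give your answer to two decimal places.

A$17.14

Current fair forward for the remaining 18 months: F = S·e^((r − q)·T), (r − q) = 0.0323 − 0.0450 = -0.0127
F = 388.27 · e^(-0.0127 × 18/12) = 388.27 × 0.981130 = 380.9433
Value of long forward = (F − K)·e^(−rT) = (380.9433 − 398.93) · e^(−0.0323·18/12)
= -17.9867 × 0.952705 = -17.14
Short position value = −(long value) = A$17.14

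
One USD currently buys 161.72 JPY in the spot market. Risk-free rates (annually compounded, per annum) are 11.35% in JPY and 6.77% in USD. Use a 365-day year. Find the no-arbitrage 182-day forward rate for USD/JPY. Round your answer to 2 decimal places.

165.14

By covered interest parity, F = S · (1+r_JPY)^T / (1+r_USD)^T
= 161.72 × 1.055070 / 1.033203 = 161.72 × 1.021164
F = 165.14 JPY per USD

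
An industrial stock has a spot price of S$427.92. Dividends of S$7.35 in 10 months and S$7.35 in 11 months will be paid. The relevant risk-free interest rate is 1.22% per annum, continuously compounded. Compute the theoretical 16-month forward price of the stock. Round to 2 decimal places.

S$420.16

PV(dividends) I = 7.35·e^(−0.0122·10/12) + 7.35·e^(−0.0122·11/12)
I = 7.2757 + 7.2683 = 14.5440
F = (S − I)·e^(rT) = (427.92 − 14.5440) · e^(0.0122·16/12)
= 413.3760 · e^0.016267 = 413.3760 × 1.016400 = S$420.16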